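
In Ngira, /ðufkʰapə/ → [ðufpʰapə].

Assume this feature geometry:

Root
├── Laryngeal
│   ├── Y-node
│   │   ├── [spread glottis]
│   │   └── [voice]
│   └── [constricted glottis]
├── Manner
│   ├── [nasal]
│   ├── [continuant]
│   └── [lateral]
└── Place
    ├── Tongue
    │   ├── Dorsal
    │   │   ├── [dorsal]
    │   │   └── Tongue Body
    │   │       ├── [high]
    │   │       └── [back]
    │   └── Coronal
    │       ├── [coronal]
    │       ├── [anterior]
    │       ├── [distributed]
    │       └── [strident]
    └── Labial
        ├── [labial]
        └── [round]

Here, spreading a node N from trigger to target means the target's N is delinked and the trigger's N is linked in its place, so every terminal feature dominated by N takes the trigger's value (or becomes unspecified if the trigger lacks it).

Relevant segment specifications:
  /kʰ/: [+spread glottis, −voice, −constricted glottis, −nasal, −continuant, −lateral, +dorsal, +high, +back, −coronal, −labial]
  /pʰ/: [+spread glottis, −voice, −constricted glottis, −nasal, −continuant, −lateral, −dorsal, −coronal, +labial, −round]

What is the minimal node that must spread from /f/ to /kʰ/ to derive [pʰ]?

Place

Feature comparison: [labial], [round], [dorsal], [high], [back] differ between /kʰ/ and [pʰ]; the remaining terminals match.
The smallest constituent containing every changed terminal is Place — each of its daughters lacks at least one of the affected features.
Delinking /kʰ/'s Place and associating /f/'s Place gives precisely the feature bundle of [pʰ].
Had Root spread, [continuant], [spread glottis] would have taken /f/'s values; they stay as in /kʰ/, confirming the spreading constituent is exactly Place.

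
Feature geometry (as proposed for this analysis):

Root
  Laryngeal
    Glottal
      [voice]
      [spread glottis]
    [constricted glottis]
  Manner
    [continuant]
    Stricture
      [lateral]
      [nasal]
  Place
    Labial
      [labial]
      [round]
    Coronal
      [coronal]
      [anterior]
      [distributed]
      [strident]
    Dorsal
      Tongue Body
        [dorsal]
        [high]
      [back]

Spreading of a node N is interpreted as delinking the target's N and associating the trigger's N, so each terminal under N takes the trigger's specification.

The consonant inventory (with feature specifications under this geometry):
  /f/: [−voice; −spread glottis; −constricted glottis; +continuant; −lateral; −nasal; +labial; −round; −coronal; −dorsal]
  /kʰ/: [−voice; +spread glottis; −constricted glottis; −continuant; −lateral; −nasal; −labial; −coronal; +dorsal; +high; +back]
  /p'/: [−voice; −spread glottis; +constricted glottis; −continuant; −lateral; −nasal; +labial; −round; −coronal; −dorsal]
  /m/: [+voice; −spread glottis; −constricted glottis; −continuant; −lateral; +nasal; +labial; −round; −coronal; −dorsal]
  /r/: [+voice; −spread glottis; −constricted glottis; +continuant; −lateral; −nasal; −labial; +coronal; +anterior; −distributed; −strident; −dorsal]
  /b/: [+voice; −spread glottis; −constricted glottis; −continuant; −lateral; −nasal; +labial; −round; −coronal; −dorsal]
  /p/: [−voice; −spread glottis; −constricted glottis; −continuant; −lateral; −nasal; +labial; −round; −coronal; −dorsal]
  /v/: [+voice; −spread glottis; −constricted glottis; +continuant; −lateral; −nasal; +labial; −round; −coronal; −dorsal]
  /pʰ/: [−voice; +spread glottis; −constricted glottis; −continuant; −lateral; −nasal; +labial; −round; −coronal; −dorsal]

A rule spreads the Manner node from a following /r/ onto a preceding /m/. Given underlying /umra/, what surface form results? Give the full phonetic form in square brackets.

[uvra]

Manner immediately or transitively dominates [continuant], [lateral], [nasal].
The target acquires /r/'s values for everything under Manner — [+continuant], [−lateral], [−nasal] — while keeping its own [voice], [spread glottis], [constricted glottis], ….
Among the inventory, only /v/ has exactly this specification, giving the surface form [uvra].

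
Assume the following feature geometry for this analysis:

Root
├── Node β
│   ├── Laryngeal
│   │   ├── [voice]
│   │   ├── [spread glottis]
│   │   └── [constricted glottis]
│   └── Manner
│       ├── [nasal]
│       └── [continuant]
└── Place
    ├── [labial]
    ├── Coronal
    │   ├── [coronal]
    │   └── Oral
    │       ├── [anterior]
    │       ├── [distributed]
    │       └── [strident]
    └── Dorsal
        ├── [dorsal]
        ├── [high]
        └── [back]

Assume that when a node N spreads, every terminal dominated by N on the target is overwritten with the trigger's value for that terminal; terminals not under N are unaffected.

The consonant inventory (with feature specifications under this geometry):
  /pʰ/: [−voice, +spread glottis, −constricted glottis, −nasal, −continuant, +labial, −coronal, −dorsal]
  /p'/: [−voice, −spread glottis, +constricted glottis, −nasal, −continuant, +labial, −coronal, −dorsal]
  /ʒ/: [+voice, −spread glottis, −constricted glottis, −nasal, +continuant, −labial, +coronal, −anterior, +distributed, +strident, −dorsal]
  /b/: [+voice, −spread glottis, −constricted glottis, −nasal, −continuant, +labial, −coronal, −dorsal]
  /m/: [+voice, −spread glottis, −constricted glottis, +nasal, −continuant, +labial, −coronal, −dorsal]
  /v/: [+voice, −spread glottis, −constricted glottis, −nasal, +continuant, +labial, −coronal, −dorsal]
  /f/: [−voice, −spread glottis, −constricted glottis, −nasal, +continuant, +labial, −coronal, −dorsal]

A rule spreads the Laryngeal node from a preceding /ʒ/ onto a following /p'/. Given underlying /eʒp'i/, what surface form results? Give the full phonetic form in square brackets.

[eʒbi]

Terminals under Laryngeal in this geometry: [voice], [spread glottis], [constricted glottis].
After delinking /p'/'s Laryngeal and linking /ʒ/'s, the affected terminals become [+voice], [−spread glottis], [−constricted glottis]; [nasal], [continuant], [labial], … (outside Laryngeal) are retained from /p'/.
Among the inventory, only /b/ has exactly this specification, giving the surface form [eʒbi].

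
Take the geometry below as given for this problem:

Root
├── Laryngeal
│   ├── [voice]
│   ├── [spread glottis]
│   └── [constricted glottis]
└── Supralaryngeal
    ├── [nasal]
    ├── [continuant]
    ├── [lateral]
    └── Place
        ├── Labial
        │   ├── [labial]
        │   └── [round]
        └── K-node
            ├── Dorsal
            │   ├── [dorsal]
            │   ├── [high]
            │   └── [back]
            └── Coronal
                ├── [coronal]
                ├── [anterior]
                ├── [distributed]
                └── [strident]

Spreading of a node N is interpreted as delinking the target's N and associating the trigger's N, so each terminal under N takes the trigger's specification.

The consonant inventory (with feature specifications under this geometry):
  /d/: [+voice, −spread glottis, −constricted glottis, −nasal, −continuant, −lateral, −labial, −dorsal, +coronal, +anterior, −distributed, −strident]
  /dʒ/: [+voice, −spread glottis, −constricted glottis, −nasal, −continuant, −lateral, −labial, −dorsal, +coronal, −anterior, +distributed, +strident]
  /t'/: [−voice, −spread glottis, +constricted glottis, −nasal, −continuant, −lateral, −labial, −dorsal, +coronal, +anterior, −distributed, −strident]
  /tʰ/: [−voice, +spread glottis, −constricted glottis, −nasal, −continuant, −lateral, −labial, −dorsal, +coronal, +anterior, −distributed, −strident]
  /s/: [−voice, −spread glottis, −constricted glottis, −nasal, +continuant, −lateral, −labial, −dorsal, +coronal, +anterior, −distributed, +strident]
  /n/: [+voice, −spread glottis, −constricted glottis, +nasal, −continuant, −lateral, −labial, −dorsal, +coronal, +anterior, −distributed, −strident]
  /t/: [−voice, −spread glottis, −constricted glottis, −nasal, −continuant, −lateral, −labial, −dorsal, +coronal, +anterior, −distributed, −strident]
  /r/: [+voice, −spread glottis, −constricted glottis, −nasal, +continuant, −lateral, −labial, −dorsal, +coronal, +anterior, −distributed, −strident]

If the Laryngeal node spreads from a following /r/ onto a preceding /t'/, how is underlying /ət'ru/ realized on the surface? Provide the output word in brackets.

[ədru]

Laryngeal immediately or transitively dominates [voice], [spread glottis], [constricted glottis].
After delinking /t'/'s Laryngeal and linking /r/'s, the affected terminals become [+voice], [−spread glottis], [−constricted glottis]; [nasal], [continuant], [lateral], … (outside Laryngeal) are retained from /t'/.
The resulting bundle matches /d/ in the inventory; substituting it for /t'/ gives [ədru].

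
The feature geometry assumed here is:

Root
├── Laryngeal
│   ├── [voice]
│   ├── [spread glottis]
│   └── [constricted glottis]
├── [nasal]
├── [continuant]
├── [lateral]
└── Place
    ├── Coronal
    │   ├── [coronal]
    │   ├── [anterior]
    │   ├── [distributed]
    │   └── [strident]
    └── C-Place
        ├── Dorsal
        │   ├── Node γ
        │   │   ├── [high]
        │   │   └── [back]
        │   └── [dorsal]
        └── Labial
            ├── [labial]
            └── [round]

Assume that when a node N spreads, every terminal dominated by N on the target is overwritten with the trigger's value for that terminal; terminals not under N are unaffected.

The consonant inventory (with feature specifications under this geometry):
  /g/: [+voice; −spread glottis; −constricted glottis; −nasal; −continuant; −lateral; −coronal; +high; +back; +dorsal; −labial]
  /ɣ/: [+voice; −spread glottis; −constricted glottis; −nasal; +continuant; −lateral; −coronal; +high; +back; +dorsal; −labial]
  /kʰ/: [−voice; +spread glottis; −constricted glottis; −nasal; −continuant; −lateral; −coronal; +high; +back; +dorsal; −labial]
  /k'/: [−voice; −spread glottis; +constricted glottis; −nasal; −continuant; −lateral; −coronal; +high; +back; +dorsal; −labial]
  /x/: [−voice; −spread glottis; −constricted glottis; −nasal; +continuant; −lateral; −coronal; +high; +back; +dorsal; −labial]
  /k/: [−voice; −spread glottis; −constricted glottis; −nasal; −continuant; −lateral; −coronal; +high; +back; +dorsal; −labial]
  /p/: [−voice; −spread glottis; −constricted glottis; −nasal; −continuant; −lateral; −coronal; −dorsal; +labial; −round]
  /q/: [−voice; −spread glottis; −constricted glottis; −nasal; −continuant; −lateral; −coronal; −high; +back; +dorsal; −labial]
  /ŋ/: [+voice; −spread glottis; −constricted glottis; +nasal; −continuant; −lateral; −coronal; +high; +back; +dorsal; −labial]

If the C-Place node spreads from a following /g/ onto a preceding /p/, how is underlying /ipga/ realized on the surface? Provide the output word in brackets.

[ikga]

C-Place immediately or transitively dominates [high], [back], [dorsal], [labial], [round].
After delinking /p/'s C-Place and linking /g/'s, the affected terminals become [+high], [+back], [+dorsal], [−labial]; [voice], [spread glottis], [constricted glottis], … (outside C-Place) are retained from /p/.
The resulting bundle matches /k/ in the inventory; substituting it for /p/ gives [ikga].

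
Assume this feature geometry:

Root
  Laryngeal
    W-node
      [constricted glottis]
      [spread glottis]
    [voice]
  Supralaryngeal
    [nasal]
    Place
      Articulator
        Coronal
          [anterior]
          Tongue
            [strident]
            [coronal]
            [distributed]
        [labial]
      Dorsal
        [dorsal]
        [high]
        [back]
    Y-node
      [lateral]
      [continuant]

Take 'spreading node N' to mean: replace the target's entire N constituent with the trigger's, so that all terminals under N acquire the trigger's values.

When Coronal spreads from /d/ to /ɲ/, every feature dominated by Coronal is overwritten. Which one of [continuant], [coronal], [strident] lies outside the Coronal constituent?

Under this geometry, Coronal contains [anterior], [strident], [coronal], [distributed].
Spreading Coronal replaces [coronal], [strident] with the trigger's values, since each sits inside the Coronal constituent.
[continuant] is not within the Coronal subtree (it hangs from Y-node), so /ɲ/'s [continuant] value survives.

[continuant]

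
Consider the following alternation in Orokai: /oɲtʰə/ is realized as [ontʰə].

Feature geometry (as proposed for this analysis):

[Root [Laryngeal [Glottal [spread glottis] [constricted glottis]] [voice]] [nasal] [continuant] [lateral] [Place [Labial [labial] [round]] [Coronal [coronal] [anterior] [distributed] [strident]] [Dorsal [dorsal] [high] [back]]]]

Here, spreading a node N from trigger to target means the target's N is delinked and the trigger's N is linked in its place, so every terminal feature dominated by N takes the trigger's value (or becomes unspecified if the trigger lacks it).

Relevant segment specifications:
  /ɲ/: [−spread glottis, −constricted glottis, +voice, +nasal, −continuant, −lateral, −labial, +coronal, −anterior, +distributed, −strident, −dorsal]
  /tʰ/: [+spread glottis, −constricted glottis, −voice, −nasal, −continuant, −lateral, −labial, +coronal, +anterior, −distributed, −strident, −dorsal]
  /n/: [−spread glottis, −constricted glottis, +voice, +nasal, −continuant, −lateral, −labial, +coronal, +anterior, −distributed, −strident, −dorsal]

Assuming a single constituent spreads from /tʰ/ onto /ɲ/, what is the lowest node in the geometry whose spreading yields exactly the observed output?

/ɲ/ and [n] differ in [anterior], [distributed]; every other specified feature is identical.
The smallest constituent containing every changed terminal is Coronal — each of its daughters lacks at least one of the affected features.
Spreading Coronal from /tʰ/ overwrites each of those terminals with /tʰ/'s values, yielding exactly [n].
[spread glottis], [voice] stay as in /ɲ/ although /tʰ/ differs there, so no node dominating them spread; among the remaining candidates Coronal is the lowest that derives the output.

Coronal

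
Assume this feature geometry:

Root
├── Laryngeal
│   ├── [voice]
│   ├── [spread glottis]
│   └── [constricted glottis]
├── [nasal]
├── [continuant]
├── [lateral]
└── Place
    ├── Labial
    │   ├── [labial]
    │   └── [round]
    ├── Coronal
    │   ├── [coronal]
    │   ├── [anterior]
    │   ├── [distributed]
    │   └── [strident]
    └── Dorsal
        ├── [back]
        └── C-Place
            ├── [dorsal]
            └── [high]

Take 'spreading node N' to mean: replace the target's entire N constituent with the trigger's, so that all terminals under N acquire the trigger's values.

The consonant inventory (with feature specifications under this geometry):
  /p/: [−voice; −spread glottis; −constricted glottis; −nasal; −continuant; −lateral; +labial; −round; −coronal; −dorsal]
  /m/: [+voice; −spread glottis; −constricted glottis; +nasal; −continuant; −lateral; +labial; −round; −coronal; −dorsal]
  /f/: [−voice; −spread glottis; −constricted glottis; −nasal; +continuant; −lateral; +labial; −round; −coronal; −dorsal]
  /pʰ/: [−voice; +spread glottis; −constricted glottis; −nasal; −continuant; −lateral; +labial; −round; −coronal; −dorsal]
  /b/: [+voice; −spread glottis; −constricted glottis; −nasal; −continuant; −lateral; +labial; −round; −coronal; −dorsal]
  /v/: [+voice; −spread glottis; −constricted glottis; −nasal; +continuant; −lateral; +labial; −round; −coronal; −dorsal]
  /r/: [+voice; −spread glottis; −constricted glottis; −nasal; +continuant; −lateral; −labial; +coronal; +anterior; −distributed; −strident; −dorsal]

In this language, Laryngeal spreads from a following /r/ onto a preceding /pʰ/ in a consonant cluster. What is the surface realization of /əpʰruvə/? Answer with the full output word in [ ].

[əbruvə]

The Laryngeal node dominates the terminals [voice], [spread glottis], [constricted glottis].
The target acquires /r/'s values for everything under Laryngeal — [+voice], [−spread glottis], [−constricted glottis] — while keeping its own [nasal], [continuant], [lateral], ….
Among the inventory, only /b/ has exactly this specification, giving the surface form [əbruvə].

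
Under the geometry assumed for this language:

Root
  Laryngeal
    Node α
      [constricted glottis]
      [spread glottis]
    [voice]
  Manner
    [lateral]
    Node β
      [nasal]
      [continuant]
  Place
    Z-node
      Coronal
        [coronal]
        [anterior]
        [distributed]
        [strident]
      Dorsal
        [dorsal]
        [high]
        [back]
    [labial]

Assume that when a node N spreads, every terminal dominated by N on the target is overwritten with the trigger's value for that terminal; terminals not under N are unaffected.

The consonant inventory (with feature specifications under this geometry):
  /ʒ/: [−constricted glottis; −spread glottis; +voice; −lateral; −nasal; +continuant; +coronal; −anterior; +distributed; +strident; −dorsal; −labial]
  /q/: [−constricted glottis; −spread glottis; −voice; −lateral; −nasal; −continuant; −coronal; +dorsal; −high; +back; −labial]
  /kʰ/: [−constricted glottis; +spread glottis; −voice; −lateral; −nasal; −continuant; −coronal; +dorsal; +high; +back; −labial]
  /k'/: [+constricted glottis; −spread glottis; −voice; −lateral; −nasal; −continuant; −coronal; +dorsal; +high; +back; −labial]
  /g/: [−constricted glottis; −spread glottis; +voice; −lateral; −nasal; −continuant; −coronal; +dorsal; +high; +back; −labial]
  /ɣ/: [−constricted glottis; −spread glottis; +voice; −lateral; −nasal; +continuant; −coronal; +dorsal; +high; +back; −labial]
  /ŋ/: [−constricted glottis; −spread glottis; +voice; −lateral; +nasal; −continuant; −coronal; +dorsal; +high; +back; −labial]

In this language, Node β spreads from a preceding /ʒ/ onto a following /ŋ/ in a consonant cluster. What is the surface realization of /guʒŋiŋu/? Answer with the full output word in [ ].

[guʒɣiŋu]

The Node β node dominates the terminals [nasal], [continuant].
After delinking /ŋ/'s Node β and linking /ʒ/'s, the affected terminals become [−nasal], [+continuant]; [constricted glottis], [spread glottis], [voice], … (outside Node β) are retained from /ŋ/.
This feature bundle is that of [ɣ], so /guʒŋiŋu/ surfaces as [guʒɣiŋu].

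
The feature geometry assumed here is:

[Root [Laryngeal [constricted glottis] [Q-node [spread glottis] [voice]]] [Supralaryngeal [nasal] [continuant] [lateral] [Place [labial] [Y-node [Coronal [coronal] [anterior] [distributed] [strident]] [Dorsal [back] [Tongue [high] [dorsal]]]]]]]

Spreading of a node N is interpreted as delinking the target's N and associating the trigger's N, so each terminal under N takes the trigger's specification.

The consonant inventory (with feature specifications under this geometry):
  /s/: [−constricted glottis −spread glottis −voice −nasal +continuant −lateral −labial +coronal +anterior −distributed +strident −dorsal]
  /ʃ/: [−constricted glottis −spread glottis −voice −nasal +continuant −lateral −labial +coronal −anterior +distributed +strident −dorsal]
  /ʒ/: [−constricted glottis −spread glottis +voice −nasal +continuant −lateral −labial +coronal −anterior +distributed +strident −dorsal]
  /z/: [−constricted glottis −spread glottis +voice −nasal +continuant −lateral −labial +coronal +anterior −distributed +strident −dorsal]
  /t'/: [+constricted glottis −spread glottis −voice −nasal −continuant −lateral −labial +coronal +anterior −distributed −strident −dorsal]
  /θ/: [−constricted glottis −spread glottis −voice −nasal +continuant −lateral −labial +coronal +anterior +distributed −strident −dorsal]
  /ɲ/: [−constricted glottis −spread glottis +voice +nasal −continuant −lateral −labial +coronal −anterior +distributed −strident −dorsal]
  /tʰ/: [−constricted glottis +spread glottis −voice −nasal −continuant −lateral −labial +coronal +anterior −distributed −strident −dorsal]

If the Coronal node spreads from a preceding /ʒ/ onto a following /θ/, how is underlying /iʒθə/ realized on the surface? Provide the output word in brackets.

Terminals under Coronal in this geometry: [coronal], [anterior], [distributed], [strident].
The target acquires /ʒ/'s values for everything under Coronal — [+coronal], [−anterior], [+distributed], [+strident] — while keeping its own [constricted glottis], [spread glottis], [voice], ….
Among the inventory, only /ʃ/ has exactly this specification, giving the surface form [iʒʃə].

[iʒʃə]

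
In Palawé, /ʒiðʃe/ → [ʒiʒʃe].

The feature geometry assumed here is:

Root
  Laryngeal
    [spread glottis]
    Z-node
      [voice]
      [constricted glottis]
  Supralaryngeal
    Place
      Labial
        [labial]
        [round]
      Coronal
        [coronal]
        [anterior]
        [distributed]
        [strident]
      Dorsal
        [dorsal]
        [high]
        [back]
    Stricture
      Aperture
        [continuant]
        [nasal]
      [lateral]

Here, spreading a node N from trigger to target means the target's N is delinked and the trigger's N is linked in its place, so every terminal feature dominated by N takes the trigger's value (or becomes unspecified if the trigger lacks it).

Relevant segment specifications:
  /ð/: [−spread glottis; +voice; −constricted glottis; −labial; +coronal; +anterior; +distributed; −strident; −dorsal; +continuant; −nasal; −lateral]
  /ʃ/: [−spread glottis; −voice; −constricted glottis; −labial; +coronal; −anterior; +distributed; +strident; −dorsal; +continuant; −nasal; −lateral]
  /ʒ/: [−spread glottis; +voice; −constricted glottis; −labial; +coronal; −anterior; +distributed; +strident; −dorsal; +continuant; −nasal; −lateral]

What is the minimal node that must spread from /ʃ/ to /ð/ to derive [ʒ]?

Coronal

Comparing /ð/ with its surface form [ʒ], the features that change are [anterior], [strident].
These terminals are all dominated by Coronal, and no proper subconstituent of Coronal covers them all; Coronal is their lowest common ancestor.
Spreading Coronal from /ʃ/ overwrites each of those terminals with /ʃ/'s values, yielding exactly [ʒ].
[voice] stays as in /ð/ although /ʃ/ differs there, so no node dominating it spread; among the remaining candidates Coronal is the lowest that derives the output.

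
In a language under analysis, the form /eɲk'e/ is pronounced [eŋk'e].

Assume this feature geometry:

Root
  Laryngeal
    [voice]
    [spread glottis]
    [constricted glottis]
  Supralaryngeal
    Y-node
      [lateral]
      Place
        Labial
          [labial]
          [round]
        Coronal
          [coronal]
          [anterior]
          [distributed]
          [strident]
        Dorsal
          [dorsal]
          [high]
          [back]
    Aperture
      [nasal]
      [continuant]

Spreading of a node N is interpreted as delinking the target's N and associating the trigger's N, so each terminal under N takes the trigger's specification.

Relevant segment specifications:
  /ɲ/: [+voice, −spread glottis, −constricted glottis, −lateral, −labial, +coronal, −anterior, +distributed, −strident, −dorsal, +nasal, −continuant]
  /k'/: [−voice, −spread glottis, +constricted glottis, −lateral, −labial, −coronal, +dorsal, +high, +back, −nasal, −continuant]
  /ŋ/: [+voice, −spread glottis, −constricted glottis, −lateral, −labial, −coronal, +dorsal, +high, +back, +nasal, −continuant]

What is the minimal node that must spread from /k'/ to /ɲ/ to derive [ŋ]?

The alternation /ɲ/ → [ŋ] changes [coronal], [anterior], [distributed], [strident], [dorsal], [high], [back] and nothing else.
These terminals are all dominated by Place, and no proper subconstituent of Place covers them all; Place is their lowest common ancestor.
Delinking /ɲ/'s Place and associating /k'/'s Place gives precisely the feature bundle of [ŋ].
Features on which the two segments disagree outside Place, such as [voice], [nasal], are unchanged — nothing dominating them spread, and Place is the minimal sufficient constituent.

Place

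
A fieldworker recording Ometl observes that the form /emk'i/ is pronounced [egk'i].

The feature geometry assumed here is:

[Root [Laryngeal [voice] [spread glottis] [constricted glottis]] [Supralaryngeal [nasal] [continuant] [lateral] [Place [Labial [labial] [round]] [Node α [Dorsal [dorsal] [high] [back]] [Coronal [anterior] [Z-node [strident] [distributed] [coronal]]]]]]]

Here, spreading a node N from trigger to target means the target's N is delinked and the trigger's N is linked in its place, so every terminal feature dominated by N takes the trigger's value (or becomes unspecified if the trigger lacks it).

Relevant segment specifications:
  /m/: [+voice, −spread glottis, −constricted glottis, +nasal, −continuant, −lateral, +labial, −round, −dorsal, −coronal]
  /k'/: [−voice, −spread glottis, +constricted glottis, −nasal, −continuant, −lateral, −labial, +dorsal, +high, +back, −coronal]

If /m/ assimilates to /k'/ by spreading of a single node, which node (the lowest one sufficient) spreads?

Supralaryngeal

Feature comparison: [nasal], [labial], [round], [dorsal], [high], [back] differ between /m/ and [g]; the remaining terminals match.
These terminals are all dominated by Supralaryngeal, and no proper subconstituent of Supralaryngeal covers them all; Supralaryngeal is their lowest common ancestor.
Delinking /m/'s Supralaryngeal and associating /k'/'s Supralaryngeal gives precisely the feature bundle of [g].
Had Root spread, [voice], [constricted glottis] would have taken /k'/'s values; they stay as in /m/, confirming the spreading constituent is exactly Supralaryngeal.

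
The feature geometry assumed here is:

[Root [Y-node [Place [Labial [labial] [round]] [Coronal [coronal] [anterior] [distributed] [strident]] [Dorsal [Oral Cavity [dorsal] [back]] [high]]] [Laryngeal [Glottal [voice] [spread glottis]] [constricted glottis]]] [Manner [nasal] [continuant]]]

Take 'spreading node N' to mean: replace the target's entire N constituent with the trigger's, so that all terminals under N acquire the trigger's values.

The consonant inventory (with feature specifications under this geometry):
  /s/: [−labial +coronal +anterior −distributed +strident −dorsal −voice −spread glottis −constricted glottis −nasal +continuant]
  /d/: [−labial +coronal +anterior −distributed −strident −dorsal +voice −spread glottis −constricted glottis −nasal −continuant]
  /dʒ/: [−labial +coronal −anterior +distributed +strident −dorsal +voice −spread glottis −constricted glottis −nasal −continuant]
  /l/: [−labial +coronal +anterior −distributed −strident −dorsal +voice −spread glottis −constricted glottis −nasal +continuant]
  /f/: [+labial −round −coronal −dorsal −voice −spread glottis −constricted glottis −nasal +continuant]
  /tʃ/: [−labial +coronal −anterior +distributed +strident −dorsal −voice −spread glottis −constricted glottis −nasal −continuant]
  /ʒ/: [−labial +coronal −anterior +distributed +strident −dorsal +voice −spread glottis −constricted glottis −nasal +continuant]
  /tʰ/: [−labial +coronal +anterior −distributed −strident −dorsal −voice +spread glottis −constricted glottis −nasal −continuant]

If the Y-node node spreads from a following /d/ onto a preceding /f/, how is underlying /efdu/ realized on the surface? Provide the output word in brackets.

[eldu]

Y-node immediately or transitively dominates [labial], [round], [coronal], [anterior], [distributed], [strident], [dorsal], [back], [high], [voice], [spread glottis], [constricted glottis].
The target acquires /d/'s values for everything under Y-node — [−labial], [+coronal], [+anterior], [−distributed], [−strident], [−dorsal], [+voice], [−spread glottis], [−constricted glottis] — while keeping its own [nasal], [continuant].
Among the inventory, only /l/ has exactly this specification, giving the surface form [eldu].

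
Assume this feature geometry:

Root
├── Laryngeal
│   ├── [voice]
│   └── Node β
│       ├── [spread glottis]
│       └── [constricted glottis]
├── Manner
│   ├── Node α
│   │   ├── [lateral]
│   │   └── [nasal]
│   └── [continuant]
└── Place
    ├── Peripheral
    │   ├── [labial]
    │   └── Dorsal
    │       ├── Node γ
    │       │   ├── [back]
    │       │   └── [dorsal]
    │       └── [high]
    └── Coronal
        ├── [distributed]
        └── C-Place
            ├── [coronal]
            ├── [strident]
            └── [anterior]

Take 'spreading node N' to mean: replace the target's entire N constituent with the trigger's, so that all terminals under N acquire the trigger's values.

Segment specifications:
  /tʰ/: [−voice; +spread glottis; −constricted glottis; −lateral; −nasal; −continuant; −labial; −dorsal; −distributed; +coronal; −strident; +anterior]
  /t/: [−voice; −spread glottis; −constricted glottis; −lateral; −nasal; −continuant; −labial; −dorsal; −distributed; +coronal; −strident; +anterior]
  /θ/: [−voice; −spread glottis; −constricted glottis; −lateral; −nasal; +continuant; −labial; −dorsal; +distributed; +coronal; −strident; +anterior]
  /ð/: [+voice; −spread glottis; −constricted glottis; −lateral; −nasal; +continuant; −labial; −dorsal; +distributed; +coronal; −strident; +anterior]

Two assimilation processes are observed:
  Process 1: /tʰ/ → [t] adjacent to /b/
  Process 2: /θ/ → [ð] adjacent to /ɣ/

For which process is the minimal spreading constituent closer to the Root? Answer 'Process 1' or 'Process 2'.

In Process 1, [spread glottis] changes, so the minimal spreading node is [spread glottis] at depth 3.
Process 2: the feature that changes is [voice]; the minimal node is [voice] (depth 2).
Depth 2 < depth 3; Process 2 involves the structurally higher constituent [voice].

Process 2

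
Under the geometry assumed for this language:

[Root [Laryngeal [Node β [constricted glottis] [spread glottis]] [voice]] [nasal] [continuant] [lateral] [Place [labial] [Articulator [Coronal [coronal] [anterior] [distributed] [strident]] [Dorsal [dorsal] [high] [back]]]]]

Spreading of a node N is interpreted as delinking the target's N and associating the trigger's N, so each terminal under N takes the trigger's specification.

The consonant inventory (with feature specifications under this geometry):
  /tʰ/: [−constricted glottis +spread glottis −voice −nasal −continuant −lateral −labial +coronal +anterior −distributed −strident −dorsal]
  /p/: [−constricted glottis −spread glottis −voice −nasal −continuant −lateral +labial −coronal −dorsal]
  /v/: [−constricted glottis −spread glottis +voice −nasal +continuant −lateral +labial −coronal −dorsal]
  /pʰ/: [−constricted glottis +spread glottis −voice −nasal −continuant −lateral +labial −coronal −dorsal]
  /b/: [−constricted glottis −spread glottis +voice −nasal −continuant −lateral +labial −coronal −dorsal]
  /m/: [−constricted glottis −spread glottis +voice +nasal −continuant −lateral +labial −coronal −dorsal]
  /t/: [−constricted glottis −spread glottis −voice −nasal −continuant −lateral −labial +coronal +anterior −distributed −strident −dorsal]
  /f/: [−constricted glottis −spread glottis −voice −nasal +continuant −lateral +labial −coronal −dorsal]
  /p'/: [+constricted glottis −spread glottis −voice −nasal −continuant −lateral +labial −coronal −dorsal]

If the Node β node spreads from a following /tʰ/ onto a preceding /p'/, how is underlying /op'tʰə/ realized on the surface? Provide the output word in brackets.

The Node β node dominates the terminals [constricted glottis], [spread glottis].
Spreading Node β from /tʰ/ onto /p'/ replaces those values with /tʰ/'s: [−constricted glottis], [+spread glottis]. Features outside Node β ([voice], [nasal], [continuant], …) stay as in /p'/.
Among the inventory, only /pʰ/ has exactly this specification, giving the surface form [opʰtʰə].

[opʰtʰə]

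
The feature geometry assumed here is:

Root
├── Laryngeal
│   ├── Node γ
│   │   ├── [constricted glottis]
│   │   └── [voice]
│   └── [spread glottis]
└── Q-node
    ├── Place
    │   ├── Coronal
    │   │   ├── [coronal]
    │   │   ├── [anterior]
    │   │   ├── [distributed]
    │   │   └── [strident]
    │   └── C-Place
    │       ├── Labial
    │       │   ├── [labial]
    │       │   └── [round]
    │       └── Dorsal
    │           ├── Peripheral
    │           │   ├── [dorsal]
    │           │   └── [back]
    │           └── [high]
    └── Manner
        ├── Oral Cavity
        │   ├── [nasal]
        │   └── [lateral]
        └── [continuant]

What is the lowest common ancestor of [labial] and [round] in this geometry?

[labial] is immediately dominated by Labial.
[round] is immediately dominated by Labial.
The listed terminals split across distinct daughters of Labial, so Labial itself is the smallest node containing them all.

Labial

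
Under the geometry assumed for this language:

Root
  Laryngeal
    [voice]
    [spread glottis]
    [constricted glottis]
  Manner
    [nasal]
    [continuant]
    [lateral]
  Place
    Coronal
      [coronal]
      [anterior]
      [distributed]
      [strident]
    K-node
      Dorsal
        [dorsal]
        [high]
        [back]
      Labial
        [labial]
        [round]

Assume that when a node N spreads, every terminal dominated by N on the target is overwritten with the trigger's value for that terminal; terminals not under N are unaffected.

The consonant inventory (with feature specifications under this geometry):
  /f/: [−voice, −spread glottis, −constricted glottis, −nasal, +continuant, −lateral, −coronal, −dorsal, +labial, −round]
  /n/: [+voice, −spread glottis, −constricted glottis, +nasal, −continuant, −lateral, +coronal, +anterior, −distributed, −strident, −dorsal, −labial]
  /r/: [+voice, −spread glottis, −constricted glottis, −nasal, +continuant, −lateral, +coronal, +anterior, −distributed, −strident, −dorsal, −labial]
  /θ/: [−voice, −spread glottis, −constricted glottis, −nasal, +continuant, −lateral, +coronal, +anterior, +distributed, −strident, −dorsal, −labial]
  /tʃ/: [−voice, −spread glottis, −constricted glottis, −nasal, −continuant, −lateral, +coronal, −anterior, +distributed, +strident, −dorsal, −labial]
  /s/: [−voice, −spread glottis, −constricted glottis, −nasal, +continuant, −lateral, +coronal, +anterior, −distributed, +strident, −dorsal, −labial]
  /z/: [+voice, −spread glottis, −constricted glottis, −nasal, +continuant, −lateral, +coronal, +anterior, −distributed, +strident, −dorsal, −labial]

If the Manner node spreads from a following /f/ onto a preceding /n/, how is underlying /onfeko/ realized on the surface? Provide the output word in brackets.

The Manner node dominates the terminals [nasal], [continuant], [lateral].
The target acquires /f/'s values for everything under Manner — [−nasal], [+continuant], [−lateral] — while keeping its own [voice], [spread glottis], [constricted glottis], ….
This feature bundle is that of [r], so /onfeko/ surfaces as [orfeko].

[orfeko]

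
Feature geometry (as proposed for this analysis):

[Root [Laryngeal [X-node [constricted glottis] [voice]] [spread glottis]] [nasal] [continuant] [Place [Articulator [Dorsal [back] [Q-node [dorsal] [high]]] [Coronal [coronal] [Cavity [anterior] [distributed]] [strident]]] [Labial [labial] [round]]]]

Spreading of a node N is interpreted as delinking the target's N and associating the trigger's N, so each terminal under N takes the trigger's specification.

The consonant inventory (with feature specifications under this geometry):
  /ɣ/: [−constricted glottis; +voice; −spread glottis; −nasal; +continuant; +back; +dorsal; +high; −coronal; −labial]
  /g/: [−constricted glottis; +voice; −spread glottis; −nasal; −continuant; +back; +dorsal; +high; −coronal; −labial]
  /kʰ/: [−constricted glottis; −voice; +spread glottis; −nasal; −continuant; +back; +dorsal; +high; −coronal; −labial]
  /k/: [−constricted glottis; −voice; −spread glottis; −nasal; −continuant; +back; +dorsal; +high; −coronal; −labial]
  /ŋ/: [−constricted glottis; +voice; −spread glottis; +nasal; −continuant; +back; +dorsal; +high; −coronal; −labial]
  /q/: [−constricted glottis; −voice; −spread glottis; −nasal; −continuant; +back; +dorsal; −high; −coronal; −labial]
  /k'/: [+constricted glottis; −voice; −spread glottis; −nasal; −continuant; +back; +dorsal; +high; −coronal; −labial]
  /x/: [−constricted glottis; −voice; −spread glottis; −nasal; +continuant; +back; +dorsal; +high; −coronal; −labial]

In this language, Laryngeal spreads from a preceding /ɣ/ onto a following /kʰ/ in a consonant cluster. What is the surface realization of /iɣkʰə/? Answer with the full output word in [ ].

[iɣgə]

Laryngeal immediately or transitively dominates [constricted glottis], [voice], [spread glottis].
After delinking /kʰ/'s Laryngeal and linking /ɣ/'s, the affected terminals become [−constricted glottis], [+voice], [−spread glottis]; [nasal], [continuant], [back], … (outside Laryngeal) are retained from /kʰ/.
The resulting bundle matches /g/ in the inventory; substituting it for /kʰ/ gives [iɣgə].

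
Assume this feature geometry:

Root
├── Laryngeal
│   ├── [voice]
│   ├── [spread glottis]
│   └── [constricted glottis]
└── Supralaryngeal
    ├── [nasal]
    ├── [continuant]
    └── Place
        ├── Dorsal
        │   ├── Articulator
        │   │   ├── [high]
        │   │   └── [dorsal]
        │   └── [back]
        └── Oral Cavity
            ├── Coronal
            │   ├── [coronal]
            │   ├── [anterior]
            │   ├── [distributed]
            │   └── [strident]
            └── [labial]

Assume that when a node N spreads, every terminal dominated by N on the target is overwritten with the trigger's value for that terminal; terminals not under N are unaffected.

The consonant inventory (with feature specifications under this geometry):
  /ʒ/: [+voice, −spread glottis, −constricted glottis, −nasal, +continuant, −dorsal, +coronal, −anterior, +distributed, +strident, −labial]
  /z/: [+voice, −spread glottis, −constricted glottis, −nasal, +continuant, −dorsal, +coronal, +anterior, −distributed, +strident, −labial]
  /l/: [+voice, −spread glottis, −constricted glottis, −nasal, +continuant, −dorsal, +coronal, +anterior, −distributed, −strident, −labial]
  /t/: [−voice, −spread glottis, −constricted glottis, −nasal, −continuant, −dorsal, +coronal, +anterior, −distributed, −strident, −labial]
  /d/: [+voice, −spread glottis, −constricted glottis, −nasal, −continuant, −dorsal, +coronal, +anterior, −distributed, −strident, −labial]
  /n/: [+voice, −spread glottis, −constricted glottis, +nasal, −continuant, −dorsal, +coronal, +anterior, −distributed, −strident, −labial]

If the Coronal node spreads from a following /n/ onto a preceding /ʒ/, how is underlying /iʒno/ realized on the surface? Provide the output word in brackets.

The Coronal node dominates the terminals [coronal], [anterior], [distributed], [strident].
The target acquires /n/'s values for everything under Coronal — [+coronal], [+anterior], [−distributed], [−strident] — while keeping its own [voice], [spread glottis], [constricted glottis], ….
This feature bundle is that of [l], so /iʒno/ surfaces as [ilno].

[ilno]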